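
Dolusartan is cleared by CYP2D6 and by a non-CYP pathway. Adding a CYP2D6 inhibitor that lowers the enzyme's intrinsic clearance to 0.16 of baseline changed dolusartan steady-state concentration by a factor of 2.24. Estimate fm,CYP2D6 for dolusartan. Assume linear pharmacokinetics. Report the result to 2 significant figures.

0.66

Let fm be the CYP2D6 fraction. New clearance relative to baseline = fm × 0.16 + (1 − fm).
Steady-state concentration ratio = 1 / (new CL fraction), so new CL fraction = 1 / 2.24 = 0.4464.
fm × 0.16 + 1 − fm = 0.4464  ⇒  fm × (0.16 − 1) = −0.5536  ⇒  fm = 0.66.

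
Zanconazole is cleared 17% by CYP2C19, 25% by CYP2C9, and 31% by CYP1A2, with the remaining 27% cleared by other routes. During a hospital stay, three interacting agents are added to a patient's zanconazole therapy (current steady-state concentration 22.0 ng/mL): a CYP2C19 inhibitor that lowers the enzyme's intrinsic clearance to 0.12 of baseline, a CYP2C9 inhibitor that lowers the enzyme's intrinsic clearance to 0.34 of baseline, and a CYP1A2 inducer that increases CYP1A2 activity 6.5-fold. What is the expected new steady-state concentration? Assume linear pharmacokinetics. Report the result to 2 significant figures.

The CYP2C19 pathway (17% of clearance) is reduced to 0.12× activity: 0.17 × 0.12 = 0.0204.
The CYP2C9 pathway (25% of clearance) falls to 0.34× activity: 0.25 × 0.34 = 0.085.
The CYP1A2 pathway (31% of clearance) rises to 6.5× activity: 0.31 × 6.5 = 2.015.
The remaining 27% of clearance is unaffected.
Relative clearance = 0.0204 + 0.085 + 2.015 + 0.27 = 2.3904.
Dividing the baseline by the relative clearance: 22.0 / 2.3904 = 9.2 ng/mL.

9.2 ng/mL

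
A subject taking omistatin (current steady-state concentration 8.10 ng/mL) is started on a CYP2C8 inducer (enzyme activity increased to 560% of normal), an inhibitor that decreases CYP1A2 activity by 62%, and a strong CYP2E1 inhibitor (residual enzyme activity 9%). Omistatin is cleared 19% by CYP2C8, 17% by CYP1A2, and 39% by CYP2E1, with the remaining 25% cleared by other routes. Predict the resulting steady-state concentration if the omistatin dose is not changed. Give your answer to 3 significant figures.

5.73 ng/mL

The CYP2C8 pathway (19% of clearance) is boosted to 5.6× activity: 0.19 × 5.6 = 1.064.
The CYP1A2 pathway (17% of clearance) is reduced to 0.38× activity: 0.17 × 0.38 = 0.0646.
The CYP2E1 pathway (39% of clearance) drops to 0.09× activity: 0.39 × 0.09 = 0.0351.
Non-CYP routes (25%) are unchanged.
Relative clearance = 1.064 + 0.0646 + 0.0351 + 0.25 = 1.4137.
Steady-state concentration ∝ 1/CL: new value = 8.10 / 1.4137 = 5.73 ng/mL.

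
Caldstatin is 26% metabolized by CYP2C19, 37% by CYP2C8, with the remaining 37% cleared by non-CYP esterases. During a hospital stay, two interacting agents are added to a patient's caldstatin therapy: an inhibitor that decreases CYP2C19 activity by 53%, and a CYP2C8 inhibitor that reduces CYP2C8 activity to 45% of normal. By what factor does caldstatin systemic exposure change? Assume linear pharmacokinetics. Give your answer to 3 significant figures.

1.52

The CYP2C19 pathway (26% of clearance) is reduced to 0.47× activity: 0.26 × 0.47 = 0.1222.
The CYP2C8 pathway (37% of clearance) is reduced to 0.45× activity: 0.37 × 0.45 = 0.1665.
Non-CYP routes (37%) are unchanged.
Relative clearance = 0.1222 + 0.1665 + 0.37 = 0.6587.
Net systemic exposure ratio = 1 / 0.6587 = 1.52.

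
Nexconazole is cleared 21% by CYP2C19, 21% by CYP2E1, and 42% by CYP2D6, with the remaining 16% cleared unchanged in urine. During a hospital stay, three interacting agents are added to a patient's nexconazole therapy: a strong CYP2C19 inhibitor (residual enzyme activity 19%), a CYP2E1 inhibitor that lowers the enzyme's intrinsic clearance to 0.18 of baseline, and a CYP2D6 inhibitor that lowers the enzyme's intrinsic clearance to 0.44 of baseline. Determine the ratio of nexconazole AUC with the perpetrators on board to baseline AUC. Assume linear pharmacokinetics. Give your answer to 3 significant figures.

The CYP2C19 pathway (21% of clearance) is reduced to 0.19× activity: 0.21 × 0.19 = 0.0399.
The CYP2E1 pathway (21% of clearance) is reduced to 0.18× activity: 0.21 × 0.18 = 0.0378.
The CYP2D6 pathway (42% of clearance) falls to 0.44× activity: 0.42 × 0.44 = 0.1848.
The remaining 16% of clearance is unaffected.
New clearance relative to baseline: 0.0399 + 0.0378 + 0.1848 + 0.16 = 0.4225.
Net AUC ratio = 1 / 0.4225 = 2.37.

2.37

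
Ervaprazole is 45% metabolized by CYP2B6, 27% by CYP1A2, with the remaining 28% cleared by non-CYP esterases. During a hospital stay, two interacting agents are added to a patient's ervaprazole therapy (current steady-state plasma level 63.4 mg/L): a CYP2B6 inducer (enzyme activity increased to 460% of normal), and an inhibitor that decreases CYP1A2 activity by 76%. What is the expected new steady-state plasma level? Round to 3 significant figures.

26.3 mg/L

The CYP2B6 pathway (45% of clearance) increases to 4.6× activity: 0.45 × 4.6 = 2.07.
The CYP1A2 pathway (27% of clearance) is reduced to 0.24× activity: 0.27 × 0.24 = 0.0648.
The remaining 28% of clearance is unaffected.
CL_new/CL_old = 2.07 + 0.0648 + 0.28 = 2.4148.
Steady-state plasma level ∝ 1/CL: new value = 63.4 / 2.4148 = 26.3 mg/L.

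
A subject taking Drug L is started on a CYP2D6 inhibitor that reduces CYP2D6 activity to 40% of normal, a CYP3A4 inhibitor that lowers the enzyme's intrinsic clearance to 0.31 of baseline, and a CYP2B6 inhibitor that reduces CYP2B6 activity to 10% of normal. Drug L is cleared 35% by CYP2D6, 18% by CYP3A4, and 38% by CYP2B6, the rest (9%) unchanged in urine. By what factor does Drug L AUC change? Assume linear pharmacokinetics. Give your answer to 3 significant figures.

3.09

The CYP2D6 pathway (35% of clearance) falls to 0.4× activity: 0.35 × 0.4 = 0.14.
The CYP3A4 pathway (18% of clearance) drops to 0.31× activity: 0.18 × 0.31 = 0.0558.
The CYP2B6 pathway (38% of clearance) drops to 0.1× activity: 0.38 × 0.1 = 0.038.
Non-CYP routes (9%) are unchanged.
CL_new/CL_old = 0.14 + 0.0558 + 0.038 + 0.09 = 0.3238.
Because AUC varies inversely with clearance, the combined effect is 1 / 0.3238 = 3.09.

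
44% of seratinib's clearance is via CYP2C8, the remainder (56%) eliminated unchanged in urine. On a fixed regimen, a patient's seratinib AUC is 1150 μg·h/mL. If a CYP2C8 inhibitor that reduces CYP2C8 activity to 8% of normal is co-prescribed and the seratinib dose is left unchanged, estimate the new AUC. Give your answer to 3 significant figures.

The CYP2C8 pathway (44% of clearance) is reduced to 0.08× activity: 0.44 × 0.08 = 0.0352.
The remaining 56% of clearance is unaffected.
New clearance relative to baseline: 0.0352 + 0.56 = 0.5952.
New AUC = baseline ÷ relative clearance = 1150 / 0.5952 = 1.93 × 10³ μg·h/mL.

1.93 × 10³ μg·h/mL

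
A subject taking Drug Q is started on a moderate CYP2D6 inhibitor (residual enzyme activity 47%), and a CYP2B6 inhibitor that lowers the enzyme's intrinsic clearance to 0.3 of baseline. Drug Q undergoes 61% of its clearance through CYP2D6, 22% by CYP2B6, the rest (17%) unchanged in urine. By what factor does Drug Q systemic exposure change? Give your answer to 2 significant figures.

CYP2D6: 0.61 × 0.47 = 0.2867
CYP2B6: 0.22 × 0.3 = 0.066
Other: 0.17 (unchanged)
Relative clearance = 0.2867 + 0.066 + 0.17 = 0.5227.
Systemic exposure ∝ 1/CL: fold-change = 1 / 0.5227 = 1.9.

1.9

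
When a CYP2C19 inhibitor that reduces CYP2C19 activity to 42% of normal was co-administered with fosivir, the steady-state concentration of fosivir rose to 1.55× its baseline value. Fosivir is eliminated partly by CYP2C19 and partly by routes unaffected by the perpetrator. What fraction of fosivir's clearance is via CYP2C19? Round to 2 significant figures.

CL'/CL = 1 / 1.55 = 0.6452
0.42·fm + (1 − fm) = 0.6452
fm = (0.6452 − 1) / (0.42 − 1) = 0.61

0.61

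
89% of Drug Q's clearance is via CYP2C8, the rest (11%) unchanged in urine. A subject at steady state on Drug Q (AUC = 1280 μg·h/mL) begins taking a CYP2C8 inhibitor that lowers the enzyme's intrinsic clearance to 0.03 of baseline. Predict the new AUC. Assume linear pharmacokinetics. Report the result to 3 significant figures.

CYP2C8: 0.89 × 0.03 = 0.0267
Other: 0.11 (unchanged)
CL_new/CL_old = 0.0267 + 0.11 = 0.1367.
AUC ∝ 1/CL, so new value = 1280 / 0.1367 = 9.36 × 10³ μg·h/mL.

9.36 × 10³ μg·h/mL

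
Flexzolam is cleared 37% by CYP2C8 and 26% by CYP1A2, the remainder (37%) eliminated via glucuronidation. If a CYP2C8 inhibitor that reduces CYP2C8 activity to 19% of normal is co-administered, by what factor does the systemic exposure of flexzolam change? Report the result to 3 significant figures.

The CYP2C8 pathway (37% of clearance) drops to 0.19× activity: 0.37 × 0.19 = 0.0703.
CYP1A2 (26%) and the residual 37% are unaffected.
CL_new/CL_old = 0.0703 + 0.26 + 0.37 = 0.7003.
Systemic exposure is inversely proportional to clearance, so the fold-change is 1 / 0.7003 = 1.43.

1.43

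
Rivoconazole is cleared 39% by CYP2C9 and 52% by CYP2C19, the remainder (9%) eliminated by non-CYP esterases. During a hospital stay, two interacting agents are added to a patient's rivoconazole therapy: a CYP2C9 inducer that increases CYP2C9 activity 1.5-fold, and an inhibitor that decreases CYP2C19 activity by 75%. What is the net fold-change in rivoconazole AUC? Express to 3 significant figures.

1.24

CYP2C9: 0.39 × 1.5 = 0.585
CYP2C19: 0.52 × 0.25 = 0.13
Other: 0.09 (unchanged)
New clearance relative to baseline: 0.585 + 0.13 + 0.09 = 0.805.
Because AUC varies inversely with clearance, the combined effect is 1 / 0.805 = 1.24.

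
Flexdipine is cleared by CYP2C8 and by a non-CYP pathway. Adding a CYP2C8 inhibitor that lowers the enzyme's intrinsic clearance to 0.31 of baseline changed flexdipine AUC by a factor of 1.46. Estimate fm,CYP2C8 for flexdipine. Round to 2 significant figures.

0.46

Call the CYP2C8 fraction fm. After the interaction, CL_new/CL_old = fm × 0.31 + (1 − fm).
AUC ratio = 1 / (new CL fraction), so new CL fraction = 1 / 1.46 = 0.6849.
fm × 0.31 + 1 − fm = 0.6849  ⇒  fm × (0.31 − 1) = −0.3151  ⇒  fm = 0.46.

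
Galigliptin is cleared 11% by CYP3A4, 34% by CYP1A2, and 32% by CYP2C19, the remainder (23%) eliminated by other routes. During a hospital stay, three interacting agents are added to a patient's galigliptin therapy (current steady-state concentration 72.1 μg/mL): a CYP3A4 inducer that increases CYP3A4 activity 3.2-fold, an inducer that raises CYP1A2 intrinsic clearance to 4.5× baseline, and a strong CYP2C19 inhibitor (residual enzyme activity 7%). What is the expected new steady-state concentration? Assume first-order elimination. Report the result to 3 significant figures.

33.8 μg/mL

The CYP3A4 pathway (11% of clearance) rises to 3.2× activity: 0.11 × 3.2 = 0.352.
The CYP1A2 pathway (34% of clearance) is boosted to 4.5× activity: 0.34 × 4.5 = 1.53.
The CYP2C19 pathway (32% of clearance) falls to 0.07× activity: 0.32 × 0.07 = 0.0224.
The remaining 23% of clearance is unaffected.
Relative clearance = 0.352 + 1.53 + 0.0224 + 0.23 = 2.1344.
New steady-state concentration = 72.1 / 2.1344 = 33.8 μg/mL (concentration scales inversely with clearance).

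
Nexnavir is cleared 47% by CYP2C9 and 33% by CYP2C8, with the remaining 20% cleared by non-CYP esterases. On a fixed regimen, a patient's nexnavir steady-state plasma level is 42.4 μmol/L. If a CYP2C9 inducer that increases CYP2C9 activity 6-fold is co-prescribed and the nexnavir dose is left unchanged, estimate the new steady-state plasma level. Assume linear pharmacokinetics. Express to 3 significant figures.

CYP2C9: 0.47 × 6 = 2.82
CYP2C8: 0.33 (unchanged)
Other: 0.2 (unchanged)
CL_new/CL_old = 2.82 + 0.33 + 0.2 = 3.35.
With dosing unchanged, steady-state plasma level scales as 1/CL: 42.4 / 3.35 = 12.7 μmol/L.

12.7 μmol/L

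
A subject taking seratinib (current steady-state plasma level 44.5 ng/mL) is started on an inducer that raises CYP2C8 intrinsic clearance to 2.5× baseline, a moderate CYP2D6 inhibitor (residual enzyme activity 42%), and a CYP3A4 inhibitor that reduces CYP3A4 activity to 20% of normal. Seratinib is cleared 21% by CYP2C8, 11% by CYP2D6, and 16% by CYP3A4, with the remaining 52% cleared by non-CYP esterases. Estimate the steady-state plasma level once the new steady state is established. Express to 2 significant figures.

40 ng/mL

The CYP2C8 pathway (21% of clearance) is boosted to 2.5× activity: 0.21 × 2.5 = 0.525.
The CYP2D6 pathway (11% of clearance) falls to 0.42× activity: 0.11 × 0.42 = 0.0462.
The CYP3A4 pathway (16% of clearance) falls to 0.2× activity: 0.16 × 0.2 = 0.032.
Non-CYP routes (52%) are unchanged.
CL_new/CL_old = 0.525 + 0.0462 + 0.032 + 0.52 = 1.1232.
New steady-state plasma level = 44.5 / 1.1232 = 40 ng/mL (concentration scales inversely with clearance).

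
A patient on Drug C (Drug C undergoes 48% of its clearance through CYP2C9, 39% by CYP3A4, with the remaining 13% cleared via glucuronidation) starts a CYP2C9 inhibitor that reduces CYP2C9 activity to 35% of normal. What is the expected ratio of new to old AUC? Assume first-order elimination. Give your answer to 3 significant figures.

1.45

The CYP2C9 pathway (48% of clearance) drops to 0.35× activity: 0.48 × 0.35 = 0.168.
CYP3A4 (39%) and the residual 13% are unaffected.
CL_new/CL_old = 0.168 + 0.39 + 0.13 = 0.688.
Since AUC ∝ 1/CL, the ratio is 1 / 0.688 = 1.45.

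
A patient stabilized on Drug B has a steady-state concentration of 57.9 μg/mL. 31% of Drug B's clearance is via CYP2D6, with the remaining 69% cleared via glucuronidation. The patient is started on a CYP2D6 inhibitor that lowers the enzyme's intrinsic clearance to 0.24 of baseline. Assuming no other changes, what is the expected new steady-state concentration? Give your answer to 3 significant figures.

75.7 μg/mL

The CYP2D6 pathway (31% of clearance) drops to 0.24× activity: 0.31 × 0.24 = 0.0744.
Non-CYP routes (69%) are unchanged.
Relative clearance = 0.0744 + 0.69 = 0.7644.
New steady-state concentration = baseline ÷ relative clearance = 57.9 / 0.7644 = 75.7 μg/mL.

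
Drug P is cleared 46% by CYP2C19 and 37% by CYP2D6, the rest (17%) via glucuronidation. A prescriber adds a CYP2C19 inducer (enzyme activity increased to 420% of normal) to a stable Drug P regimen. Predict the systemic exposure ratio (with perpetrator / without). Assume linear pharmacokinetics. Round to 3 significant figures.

The CYP2C19 pathway (46% of clearance) rises to 4.2× activity: 0.46 × 4.2 = 1.932.
CYP2D6 (37%) and the residual 17% are unaffected.
New clearance relative to baseline: 1.932 + 0.37 + 0.17 = 2.472.
Since systemic exposure ∝ 1/CL, the ratio is 1 / 2.472 = 0.405.

0.405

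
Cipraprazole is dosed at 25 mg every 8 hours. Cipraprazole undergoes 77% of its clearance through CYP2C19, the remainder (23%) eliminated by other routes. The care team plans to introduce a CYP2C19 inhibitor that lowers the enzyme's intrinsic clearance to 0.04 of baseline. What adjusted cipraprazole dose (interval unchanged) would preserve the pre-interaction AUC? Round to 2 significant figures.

CYP2C19: 0.77 × 0.04 = 0.0308
Other: 0.23 (unchanged)
CL_new/CL_old = 0.0308 + 0.23 = 0.2608.
Css,avg = (dose rate)/CL, so holding Css fixed requires dose ∝ CL: 25 × 0.2608 = 6.5 mg.

6.5 mg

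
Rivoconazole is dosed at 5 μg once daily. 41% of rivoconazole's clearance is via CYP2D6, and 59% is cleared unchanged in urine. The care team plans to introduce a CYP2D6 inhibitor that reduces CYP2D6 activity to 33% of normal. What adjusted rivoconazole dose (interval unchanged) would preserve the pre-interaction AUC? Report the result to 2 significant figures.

CYP2D6: 0.41 × 0.33 = 0.1353
Other: 0.59 (unchanged)
CL_new/CL_old = 0.1353 + 0.59 = 0.7253.
Exposure is unchanged when dose changes in proportion to clearance. New dose = 5 μg × 0.7253 = 3.6 μg.

3.6 μg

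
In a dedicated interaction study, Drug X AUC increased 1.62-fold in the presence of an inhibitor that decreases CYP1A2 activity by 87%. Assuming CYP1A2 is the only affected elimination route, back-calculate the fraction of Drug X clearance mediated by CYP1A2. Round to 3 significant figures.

0.440

CL'/CL = 1 / 1.62 = 0.6173
0.13·fm + (1 − fm) = 0.6173
fm = (0.6173 − 1) / (0.13 − 1) = 0.440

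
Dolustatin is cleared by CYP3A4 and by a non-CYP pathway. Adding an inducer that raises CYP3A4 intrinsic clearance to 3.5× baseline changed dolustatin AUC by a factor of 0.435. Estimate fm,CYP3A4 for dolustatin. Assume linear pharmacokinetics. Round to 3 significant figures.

0.520

Call the CYP3A4 fraction fm. After the interaction, CL_new/CL_old = fm × 3.5 + (1 − fm).
AUC ratio = 1 / (new CL fraction), so new CL fraction = 1 / 0.435 = 2.299.
fm × 3.5 + 1 − fm = 2.299  ⇒  fm × (3.5 − 1) = 1.299  ⇒  fm = 0.520.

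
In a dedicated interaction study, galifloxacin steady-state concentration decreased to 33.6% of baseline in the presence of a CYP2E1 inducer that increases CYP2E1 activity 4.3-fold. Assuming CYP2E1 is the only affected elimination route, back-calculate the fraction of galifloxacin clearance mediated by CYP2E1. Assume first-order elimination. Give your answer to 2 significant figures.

CL'/CL = 1 / 0.336 = 2.976
4.3·fm + (1 − fm) = 2.976
fm = (2.976 − 1) / (4.3 − 1) = 0.60

0.60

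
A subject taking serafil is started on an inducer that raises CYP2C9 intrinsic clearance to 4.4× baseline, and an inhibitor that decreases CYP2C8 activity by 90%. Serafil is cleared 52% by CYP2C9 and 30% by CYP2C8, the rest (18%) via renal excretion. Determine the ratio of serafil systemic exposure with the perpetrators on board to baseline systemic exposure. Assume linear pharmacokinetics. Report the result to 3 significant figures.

0.400

CYP2C9: 0.52 × 4.4 = 2.288
CYP2C8: 0.3 × 0.1 = 0.03
Other: 0.18 (unchanged)
CL_new/CL_old = 2.288 + 0.03 + 0.18 = 2.498.
Systemic exposure ∝ 1/CL: fold-change = 1 / 2.498 = 0.400.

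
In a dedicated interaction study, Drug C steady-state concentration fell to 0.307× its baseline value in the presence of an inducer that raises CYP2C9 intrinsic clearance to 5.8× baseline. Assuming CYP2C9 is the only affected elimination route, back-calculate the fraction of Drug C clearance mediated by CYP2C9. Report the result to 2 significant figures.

0.47

CL'/CL = 1 / 0.307 = 3.257
5.8·fm + (1 − fm) = 3.257
fm = (3.257 − 1) / (5.8 − 1) = 0.47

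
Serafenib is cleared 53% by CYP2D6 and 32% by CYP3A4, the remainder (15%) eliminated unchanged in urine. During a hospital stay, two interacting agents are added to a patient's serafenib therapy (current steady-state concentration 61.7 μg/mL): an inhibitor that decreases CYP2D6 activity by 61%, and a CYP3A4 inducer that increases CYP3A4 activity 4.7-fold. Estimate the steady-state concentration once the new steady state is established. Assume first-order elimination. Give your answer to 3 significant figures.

33.2 μg/mL

The CYP2D6 pathway (53% of clearance) is reduced to 0.39× activity: 0.53 × 0.39 = 0.2067.
The CYP3A4 pathway (32% of clearance) increases to 4.7× activity: 0.32 × 4.7 = 1.504.
Non-CYP routes (15%) are unchanged.
New clearance relative to baseline: 0.2067 + 1.504 + 0.15 = 1.8607.
Dividing the baseline by the relative clearance: 61.7 / 1.8607 = 33.2 μg/mL.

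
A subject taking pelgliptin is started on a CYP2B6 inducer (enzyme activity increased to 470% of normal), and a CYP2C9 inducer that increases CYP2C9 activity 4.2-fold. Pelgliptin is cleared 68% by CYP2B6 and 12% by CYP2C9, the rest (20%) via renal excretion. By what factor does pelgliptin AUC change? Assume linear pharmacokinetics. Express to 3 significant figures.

0.256

The CYP2B6 pathway (68% of clearance) increases to 4.7× activity: 0.68 × 4.7 = 3.196.
The CYP2C9 pathway (12% of clearance) is boosted to 4.2× activity: 0.12 × 4.2 = 0.504.
Non-CYP routes (20%) are unchanged.
Relative clearance = 3.196 + 0.504 + 0.2 = 3.9.
AUC ∝ 1/CL: fold-change = 1 / 3.9 = 0.256.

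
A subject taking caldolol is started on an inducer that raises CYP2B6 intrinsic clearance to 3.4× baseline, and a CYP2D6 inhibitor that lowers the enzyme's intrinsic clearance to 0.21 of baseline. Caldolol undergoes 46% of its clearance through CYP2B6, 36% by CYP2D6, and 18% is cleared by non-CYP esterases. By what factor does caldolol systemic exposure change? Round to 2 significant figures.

0.55

The CYP2B6 pathway (46% of clearance) rises to 3.4× activity: 0.46 × 3.4 = 1.564.
The CYP2D6 pathway (36% of clearance) falls to 0.21× activity: 0.36 × 0.21 = 0.0756.
Non-CYP routes (18%) are unchanged.
CL_new/CL_old = 1.564 + 0.0756 + 0.18 = 1.8196.
Because systemic exposure varies inversely with clearance, the combined effect is 1 / 1.8196 = 0.55.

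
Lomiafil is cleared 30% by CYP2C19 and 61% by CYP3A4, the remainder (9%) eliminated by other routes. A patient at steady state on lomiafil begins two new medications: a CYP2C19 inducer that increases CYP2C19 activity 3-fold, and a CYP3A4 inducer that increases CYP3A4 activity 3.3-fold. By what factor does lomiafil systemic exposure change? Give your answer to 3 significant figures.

0.333

The CYP2C19 pathway (30% of clearance) rises to 3× activity: 0.3 × 3 = 0.9.
The CYP3A4 pathway (61% of clearance) is boosted to 3.3× activity: 0.61 × 3.3 = 2.013.
The remaining 9% of clearance is unaffected.
Relative clearance = 0.9 + 2.013 + 0.09 = 3.003.
Because systemic exposure varies inversely with clearance, the combined effect is 1 / 3.003 = 0.333.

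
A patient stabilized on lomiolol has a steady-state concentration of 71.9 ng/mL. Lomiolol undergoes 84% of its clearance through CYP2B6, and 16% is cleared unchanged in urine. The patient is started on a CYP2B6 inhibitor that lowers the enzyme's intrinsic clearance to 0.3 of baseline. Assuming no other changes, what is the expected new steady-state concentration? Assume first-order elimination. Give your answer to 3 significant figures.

CYP2B6: 0.84 × 0.3 = 0.252
Other: 0.16 (unchanged)
New clearance relative to baseline: 0.252 + 0.16 = 0.412.
New steady-state concentration = baseline ÷ relative clearance = 71.9 / 0.412 = 175 ng/mL.

175 ng/mL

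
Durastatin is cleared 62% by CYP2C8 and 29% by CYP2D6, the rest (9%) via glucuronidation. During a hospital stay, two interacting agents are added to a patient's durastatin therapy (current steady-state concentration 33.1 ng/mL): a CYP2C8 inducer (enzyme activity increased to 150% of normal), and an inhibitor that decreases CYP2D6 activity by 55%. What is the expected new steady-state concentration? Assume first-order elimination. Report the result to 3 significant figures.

The CYP2C8 pathway (62% of clearance) increases to 1.5× activity: 0.62 × 1.5 = 0.93.
The CYP2D6 pathway (29% of clearance) drops to 0.45× activity: 0.29 × 0.45 = 0.1305.
The remaining 9% of clearance is unaffected.
CL_new/CL_old = 0.93 + 0.1305 + 0.09 = 1.1505.
Steady-state concentration ∝ 1/CL: new value = 33.1 / 1.1505 = 28.8 ng/mL.

28.8 ng/mL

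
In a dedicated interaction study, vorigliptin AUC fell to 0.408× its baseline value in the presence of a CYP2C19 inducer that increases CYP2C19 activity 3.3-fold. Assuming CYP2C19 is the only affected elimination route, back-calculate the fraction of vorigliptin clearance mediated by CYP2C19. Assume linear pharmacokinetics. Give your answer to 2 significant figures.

Let x = fm,CYP2C19. Because AUC ∝ 1/CL, relative clearance rose to 1/0.408 = 2.451.
Only the CYP2C19 route changed, so 2.451 = x·3.3 + (1 − x), giving x = 0.63.

0.63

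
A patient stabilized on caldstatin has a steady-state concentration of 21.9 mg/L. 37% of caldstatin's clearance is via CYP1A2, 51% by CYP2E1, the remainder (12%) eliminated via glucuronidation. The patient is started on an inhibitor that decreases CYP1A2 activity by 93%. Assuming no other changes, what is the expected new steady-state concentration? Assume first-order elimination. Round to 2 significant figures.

33 mg/L

The CYP1A2 pathway (37% of clearance) is reduced to 0.07× activity: 0.37 × 0.07 = 0.0259.
CYP2E1 (51%) and the residual 12% are unaffected.
Relative clearance = 0.0259 + 0.51 + 0.12 = 0.6559.
Steady-state concentration ∝ 1/CL, so new value = 21.9 / 0.6559 = 33 mg/L.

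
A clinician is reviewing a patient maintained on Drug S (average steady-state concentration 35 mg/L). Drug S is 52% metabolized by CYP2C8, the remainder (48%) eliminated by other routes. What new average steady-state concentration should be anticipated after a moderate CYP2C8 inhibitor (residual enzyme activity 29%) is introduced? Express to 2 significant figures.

55 mg/L

The CYP2C8 pathway (52% of clearance) falls to 0.29× activity: 0.52 × 0.29 = 0.1508.
The remaining 48% of clearance is unaffected.
New clearance relative to baseline: 0.1508 + 0.48 = 0.6308.
Average steady-state concentration ∝ 1/CL, so new value = 35 / 0.6308 = 55 mg/L.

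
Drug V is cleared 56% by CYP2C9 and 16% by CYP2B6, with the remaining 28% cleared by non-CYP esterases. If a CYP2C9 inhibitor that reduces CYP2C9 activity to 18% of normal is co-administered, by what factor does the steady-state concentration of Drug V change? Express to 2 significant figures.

1.8

The CYP2C9 pathway (56% of clearance) falls to 0.18× activity: 0.56 × 0.18 = 0.1008.
CYP2B6 (16%) and the residual 28% are unaffected.
Relative clearance = 0.1008 + 0.16 + 0.28 = 0.5408.
Since steady-state concentration ∝ 1/CL, the ratio is 1 / 0.5408 = 1.8.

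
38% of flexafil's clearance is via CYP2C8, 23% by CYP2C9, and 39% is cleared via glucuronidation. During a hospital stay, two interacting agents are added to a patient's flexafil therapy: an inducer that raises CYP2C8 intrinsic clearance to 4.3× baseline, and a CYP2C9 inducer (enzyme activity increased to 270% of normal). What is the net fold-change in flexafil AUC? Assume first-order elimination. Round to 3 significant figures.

0.378

CYP2C8: 0.38 × 4.3 = 1.634
CYP2C9: 0.23 × 2.7 = 0.621
Other: 0.39 (unchanged)
Relative clearance = 1.634 + 0.621 + 0.39 = 2.645.
AUC ∝ 1/CL: fold-change = 1 / 2.645 = 0.378.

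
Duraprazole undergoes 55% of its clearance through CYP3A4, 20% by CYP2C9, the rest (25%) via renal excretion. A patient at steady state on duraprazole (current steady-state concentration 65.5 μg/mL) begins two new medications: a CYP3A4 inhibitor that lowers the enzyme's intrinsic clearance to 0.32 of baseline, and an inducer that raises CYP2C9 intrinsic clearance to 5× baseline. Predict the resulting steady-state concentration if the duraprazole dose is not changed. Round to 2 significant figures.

46 μg/mL

CYP3A4: 0.55 × 0.32 = 0.176
CYP2C9: 0.2 × 5 = 1
Other: 0.25 (unchanged)
CL_new/CL_old = 0.176 + 1 + 0.25 = 1.426.
Dividing the baseline by the relative clearance: 65.5 / 1.426 = 46 μg/mL.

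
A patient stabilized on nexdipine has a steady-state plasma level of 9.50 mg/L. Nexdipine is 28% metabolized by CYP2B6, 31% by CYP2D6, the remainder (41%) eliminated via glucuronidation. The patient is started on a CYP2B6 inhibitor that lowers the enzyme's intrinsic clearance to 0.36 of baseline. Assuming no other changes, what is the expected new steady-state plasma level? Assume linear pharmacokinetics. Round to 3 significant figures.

11.6 mg/L

CYP2B6: 0.28 × 0.36 = 0.1008
CYP2D6: 0.31 (unchanged)
Other: 0.41 (unchanged)
Relative clearance = 0.1008 + 0.31 + 0.41 = 0.8208.
Steady-state plasma level ∝ 1/CL, so new value = 9.50 / 0.8208 = 11.6 mg/L.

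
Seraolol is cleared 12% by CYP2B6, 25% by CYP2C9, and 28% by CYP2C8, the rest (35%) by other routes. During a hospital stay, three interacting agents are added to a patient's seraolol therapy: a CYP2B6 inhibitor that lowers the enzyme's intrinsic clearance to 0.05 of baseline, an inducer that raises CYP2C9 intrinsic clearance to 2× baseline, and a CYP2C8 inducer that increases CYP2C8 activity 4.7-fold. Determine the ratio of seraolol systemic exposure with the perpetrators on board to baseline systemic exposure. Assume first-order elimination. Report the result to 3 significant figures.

0.460

The CYP2B6 pathway (12% of clearance) falls to 0.05× activity: 0.12 × 0.05 = 0.006.
The CYP2C9 pathway (25% of clearance) increases to 2× activity: 0.25 × 2 = 0.5.
The CYP2C8 pathway (28% of clearance) increases to 4.7× activity: 0.28 × 4.7 = 1.316.
The remaining 35% of clearance is unaffected.
New clearance relative to baseline: 0.006 + 0.5 + 1.316 + 0.35 = 2.172.
Net systemic exposure ratio = 1 / 2.172 = 0.460.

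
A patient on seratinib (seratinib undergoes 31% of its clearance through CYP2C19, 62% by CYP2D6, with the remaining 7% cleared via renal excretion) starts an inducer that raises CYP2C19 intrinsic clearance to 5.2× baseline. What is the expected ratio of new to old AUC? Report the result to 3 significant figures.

0.434

The CYP2C19 pathway (31% of clearance) rises to 5.2× activity: 0.31 × 5.2 = 1.612.
CYP2D6 (62%) and the residual 7% are unaffected.
CL_new/CL_old = 1.612 + 0.62 + 0.07 = 2.302.
AUC is inversely proportional to clearance, so the fold-change is 1 / 2.302 = 0.434.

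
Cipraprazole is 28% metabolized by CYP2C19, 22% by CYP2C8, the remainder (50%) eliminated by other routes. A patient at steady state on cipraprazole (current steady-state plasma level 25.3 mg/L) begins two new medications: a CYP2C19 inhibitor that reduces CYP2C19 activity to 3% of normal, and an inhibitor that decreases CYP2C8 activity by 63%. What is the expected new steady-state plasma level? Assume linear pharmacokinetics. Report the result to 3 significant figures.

42.9 mg/L

The CYP2C19 pathway (28% of clearance) is reduced to 0.03× activity: 0.28 × 0.03 = 0.0084.
The CYP2C8 pathway (22% of clearance) drops to 0.37× activity: 0.22 × 0.37 = 0.0814.
The remaining 50% of clearance is unaffected.
New clearance relative to baseline: 0.0084 + 0.0814 + 0.5 = 0.5898.
New steady-state plasma level = 25.3 / 0.5898 = 42.9 mg/L (concentration scales inversely with clearance).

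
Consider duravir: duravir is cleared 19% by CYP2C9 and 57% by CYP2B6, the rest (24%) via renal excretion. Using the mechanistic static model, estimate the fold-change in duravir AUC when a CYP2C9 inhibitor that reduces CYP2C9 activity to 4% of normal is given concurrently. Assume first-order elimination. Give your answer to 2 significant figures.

The CYP2C9 pathway (19% of clearance) falls to 0.04× activity: 0.19 × 0.04 = 0.0076.
CYP2B6 (57%) and the residual 24% are unaffected.
New clearance relative to baseline: 0.0076 + 0.57 + 0.24 = 0.8176.
AUC is inversely proportional to clearance, so the fold-change is 1 / 0.8176 = 1.2.

1.2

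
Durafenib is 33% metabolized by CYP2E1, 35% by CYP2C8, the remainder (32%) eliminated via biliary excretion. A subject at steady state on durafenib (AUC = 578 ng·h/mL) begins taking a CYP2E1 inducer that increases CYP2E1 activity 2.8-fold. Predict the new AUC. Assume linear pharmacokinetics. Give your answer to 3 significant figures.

363 ng·h/mL

The CYP2E1 pathway (33% of clearance) is boosted to 2.8× activity: 0.33 × 2.8 = 0.924.
CYP2C8 (35%) and the residual 32% are unaffected.
CL_new/CL_old = 0.924 + 0.35 + 0.32 = 1.594.
AUC ∝ 1/CL, so new value = 578 / 1.594 = 363 ng·h/mL.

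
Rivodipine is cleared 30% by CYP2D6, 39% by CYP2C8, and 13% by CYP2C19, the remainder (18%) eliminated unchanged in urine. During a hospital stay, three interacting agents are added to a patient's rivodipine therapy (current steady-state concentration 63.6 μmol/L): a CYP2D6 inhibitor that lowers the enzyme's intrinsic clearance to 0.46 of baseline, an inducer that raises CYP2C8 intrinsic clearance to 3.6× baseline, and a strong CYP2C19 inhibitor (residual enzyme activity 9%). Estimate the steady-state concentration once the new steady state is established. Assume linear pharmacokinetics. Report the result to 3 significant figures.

36.7 μmol/L

The CYP2D6 pathway (30% of clearance) is reduced to 0.46× activity: 0.3 × 0.46 = 0.138.
The CYP2C8 pathway (39% of clearance) increases to 3.6× activity: 0.39 × 3.6 = 1.404.
The CYP2C19 pathway (13% of clearance) falls to 0.09× activity: 0.13 × 0.09 = 0.0117.
The remaining 18% of clearance is unaffected.
New clearance relative to baseline: 0.138 + 1.404 + 0.0117 + 0.18 = 1.7337.
Dividing the baseline by the relative clearance: 63.6 / 1.7337 = 36.7 μmol/L.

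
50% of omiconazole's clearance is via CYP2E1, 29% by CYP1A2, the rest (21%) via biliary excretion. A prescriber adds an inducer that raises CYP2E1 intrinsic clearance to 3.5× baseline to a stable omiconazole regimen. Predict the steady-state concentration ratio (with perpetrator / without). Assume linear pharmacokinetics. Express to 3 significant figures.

0.444

The CYP2E1 pathway (50% of clearance) rises to 3.5× activity: 0.5 × 3.5 = 1.75.
CYP1A2 (29%) and the residual 21% are unaffected.
CL_new/CL_old = 1.75 + 0.29 + 0.21 = 2.25.
Since steady-state concentration ∝ 1/CL, the ratio is 1 / 2.25 = 0.444.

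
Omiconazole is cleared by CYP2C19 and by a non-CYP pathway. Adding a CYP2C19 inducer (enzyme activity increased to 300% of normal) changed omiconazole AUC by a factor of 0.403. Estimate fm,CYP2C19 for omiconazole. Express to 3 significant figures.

0.741

CL'/CL = 1 / 0.403 = 2.481
3·fm + (1 − fm) = 2.481
fm = (2.481 − 1) / (3 − 1) = 0.741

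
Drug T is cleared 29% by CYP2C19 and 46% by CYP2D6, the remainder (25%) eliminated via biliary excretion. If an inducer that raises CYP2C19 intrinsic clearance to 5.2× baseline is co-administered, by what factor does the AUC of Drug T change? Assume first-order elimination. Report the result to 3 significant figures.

The CYP2C19 pathway (29% of clearance) is boosted to 5.2× activity: 0.29 × 5.2 = 1.508.
CYP2D6 (46%) and the residual 25% are unaffected.
Relative clearance = 1.508 + 0.46 + 0.25 = 2.218.
Since AUC ∝ 1/CL, the ratio is 1 / 2.218 = 0.451.

0.451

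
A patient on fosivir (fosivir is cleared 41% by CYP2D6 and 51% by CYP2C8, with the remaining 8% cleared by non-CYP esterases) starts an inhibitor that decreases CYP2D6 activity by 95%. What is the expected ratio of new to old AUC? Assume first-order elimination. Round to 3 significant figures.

The CYP2D6 pathway (41% of clearance) is reduced to 0.05× activity: 0.41 × 0.05 = 0.0205.
CYP2C8 (51%) and the residual 8% are unaffected.
New clearance relative to baseline: 0.0205 + 0.51 + 0.08 = 0.6105.
AUC is inversely proportional to clearance, so the fold-change is 1 / 0.6105 = 1.64.

1.64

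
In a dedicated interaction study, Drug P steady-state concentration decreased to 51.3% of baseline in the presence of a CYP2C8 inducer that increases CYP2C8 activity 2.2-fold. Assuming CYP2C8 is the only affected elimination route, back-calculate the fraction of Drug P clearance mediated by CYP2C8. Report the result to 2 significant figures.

0.79

Write x for the fraction cleared via CYP2C8. The observed steady-state concentration change means clearance rose to 1/0.513 = 1.949 of baseline.
Setting x·2.2 + (1 − x) = 1.949 and solving: x = (1.949 − 1)/(2.2 − 1) = 0.79.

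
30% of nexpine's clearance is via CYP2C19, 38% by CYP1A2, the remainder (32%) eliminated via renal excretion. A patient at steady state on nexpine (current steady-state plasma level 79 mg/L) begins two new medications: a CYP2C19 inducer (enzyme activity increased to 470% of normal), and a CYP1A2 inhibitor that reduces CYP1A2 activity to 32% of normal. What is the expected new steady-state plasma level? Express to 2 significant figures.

The CYP2C19 pathway (30% of clearance) is boosted to 4.7× activity: 0.3 × 4.7 = 1.41.
The CYP1A2 pathway (38% of clearance) falls to 0.32× activity: 0.38 × 0.32 = 0.1216.
Non-CYP routes (32%) are unchanged.
Relative clearance = 1.41 + 0.1216 + 0.32 = 1.8516.
New steady-state plasma level = 79 / 1.8516 = 43 mg/L (concentration scales inversely with clearance).

43 mg/L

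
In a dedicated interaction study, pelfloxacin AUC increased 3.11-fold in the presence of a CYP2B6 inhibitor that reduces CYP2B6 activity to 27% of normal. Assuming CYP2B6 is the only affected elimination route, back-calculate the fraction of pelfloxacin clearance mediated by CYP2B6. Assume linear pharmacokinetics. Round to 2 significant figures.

0.93

Write x for the fraction cleared via CYP2B6. The observed AUC change means clearance fell to 1/3.11 = 0.3215 of baseline.
Setting x·0.27 + (1 − x) = 0.3215 and solving: x = (0.3215 − 1)/(0.27 − 1) = 0.93.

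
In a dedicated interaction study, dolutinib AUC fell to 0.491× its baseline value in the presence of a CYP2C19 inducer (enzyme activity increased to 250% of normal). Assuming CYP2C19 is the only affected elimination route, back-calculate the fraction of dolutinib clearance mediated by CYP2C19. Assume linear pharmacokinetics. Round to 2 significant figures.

CL'/CL = 1 / 0.491 = 2.037
2.5·fm + (1 − fm) = 2.037
fm = (2.037 − 1) / (2.5 − 1) = 0.69

0.69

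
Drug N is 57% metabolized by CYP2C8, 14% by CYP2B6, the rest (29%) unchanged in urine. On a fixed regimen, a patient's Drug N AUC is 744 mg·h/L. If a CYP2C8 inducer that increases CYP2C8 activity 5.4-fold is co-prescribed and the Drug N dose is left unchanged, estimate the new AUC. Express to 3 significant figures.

The CYP2C8 pathway (57% of clearance) is boosted to 5.4× activity: 0.57 × 5.4 = 3.078.
CYP2B6 (14%) and the residual 29% are unaffected.
Relative clearance = 3.078 + 0.14 + 0.29 = 3.508.
With dosing unchanged, AUC scales as 1/CL: 744 / 3.508 = 212 mg·h/L.

212 mg·h/L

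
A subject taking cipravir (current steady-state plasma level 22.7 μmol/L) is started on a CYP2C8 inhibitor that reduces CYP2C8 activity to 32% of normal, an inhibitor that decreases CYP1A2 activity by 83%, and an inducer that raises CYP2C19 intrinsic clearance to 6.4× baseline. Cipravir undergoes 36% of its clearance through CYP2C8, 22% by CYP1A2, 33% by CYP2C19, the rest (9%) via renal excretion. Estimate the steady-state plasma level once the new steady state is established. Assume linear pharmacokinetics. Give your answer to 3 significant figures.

9.64 μmol/L

CYP2C8: 0.36 × 0.32 = 0.1152
CYP1A2: 0.22 × 0.17 = 0.0374
CYP2C19: 0.33 × 6.4 = 2.112
Other: 0.09 (unchanged)
Relative clearance = 0.1152 + 0.0374 + 2.112 + 0.09 = 2.3546.
Steady-state plasma level ∝ 1/CL: new value = 22.7 / 2.3546 = 9.64 μmol/L.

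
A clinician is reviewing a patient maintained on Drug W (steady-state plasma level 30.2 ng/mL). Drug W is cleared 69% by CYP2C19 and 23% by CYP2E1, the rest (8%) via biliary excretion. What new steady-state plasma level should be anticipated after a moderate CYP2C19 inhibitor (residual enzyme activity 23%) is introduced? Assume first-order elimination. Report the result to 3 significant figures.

CYP2C19: 0.69 × 0.23 = 0.1587
CYP2E1: 0.23 (unchanged)
Other: 0.08 (unchanged)
CL_new/CL_old = 0.1587 + 0.23 + 0.08 = 0.4687.
New steady-state plasma level = baseline ÷ relative clearance = 30.2 / 0.4687 = 64.4 ng/mL.

64.4 ng/mL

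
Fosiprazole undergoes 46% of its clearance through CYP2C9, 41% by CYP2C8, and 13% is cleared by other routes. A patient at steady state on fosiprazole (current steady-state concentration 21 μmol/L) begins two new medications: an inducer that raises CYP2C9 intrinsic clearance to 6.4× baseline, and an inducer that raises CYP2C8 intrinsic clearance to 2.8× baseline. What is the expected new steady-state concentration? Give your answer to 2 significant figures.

The CYP2C9 pathway (46% of clearance) increases to 6.4× activity: 0.46 × 6.4 = 2.944.
The CYP2C8 pathway (41% of clearance) increases to 2.8× activity: 0.41 × 2.8 = 1.148.
The remaining 13% of clearance is unaffected.
New clearance relative to baseline: 2.944 + 1.148 + 0.13 = 4.222.
Dividing the baseline by the relative clearance: 21 / 4.222 = 5.0 μmol/L.

5.0 μmol/L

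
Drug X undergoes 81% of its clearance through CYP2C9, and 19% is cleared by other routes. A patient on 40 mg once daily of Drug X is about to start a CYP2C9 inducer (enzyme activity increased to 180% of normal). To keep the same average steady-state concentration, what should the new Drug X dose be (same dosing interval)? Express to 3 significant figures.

CYP2C9: 0.81 × 1.8 = 1.458
Other: 0.19 (unchanged)
Relative clearance = 1.458 + 0.19 = 1.648.
Exposure is unchanged when dose changes in proportion to clearance. New dose = 40 mg × 1.648 = 65.9 mg.

65.9 mg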